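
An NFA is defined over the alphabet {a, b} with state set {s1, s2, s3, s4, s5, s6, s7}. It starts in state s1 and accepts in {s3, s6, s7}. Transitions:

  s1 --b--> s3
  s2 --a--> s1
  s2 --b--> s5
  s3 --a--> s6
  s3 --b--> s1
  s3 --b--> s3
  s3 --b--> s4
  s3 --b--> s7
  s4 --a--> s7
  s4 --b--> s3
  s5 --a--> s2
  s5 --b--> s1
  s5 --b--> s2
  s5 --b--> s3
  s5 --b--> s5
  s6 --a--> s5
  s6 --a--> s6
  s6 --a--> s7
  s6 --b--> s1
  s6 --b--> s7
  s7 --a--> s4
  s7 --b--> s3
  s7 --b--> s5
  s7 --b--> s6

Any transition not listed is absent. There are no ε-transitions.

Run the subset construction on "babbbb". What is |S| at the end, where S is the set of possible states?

Start in {s1}.
Read 'b': s1→{s3}; now {s3}.
Read 'a': s3→{s6}; now {s6}.
Read 'b': s6→{s1, s7}; now {s1, s7}.
Read 'b': s1→{s3}, s7→{s3, s5, s6}; now {s3, s5, s6}.
Read 'b': s3→{s1, s3, s4, s7}, s5→{s1, s2, s3, s5}, s6→{s1, s7}; now {s1, s2, s3, s4, s5, s7}.
Read 'b': s1→{s3}, s2→{s5}, s3→{s1, s3, s4, s7}, s4→{s3}, s5→{s1, s2, s3, s5}, s7→{s3, s5, s6}; now {s1, s2, s3, s4, s5, s6, s7}.
That set has 7 states.

7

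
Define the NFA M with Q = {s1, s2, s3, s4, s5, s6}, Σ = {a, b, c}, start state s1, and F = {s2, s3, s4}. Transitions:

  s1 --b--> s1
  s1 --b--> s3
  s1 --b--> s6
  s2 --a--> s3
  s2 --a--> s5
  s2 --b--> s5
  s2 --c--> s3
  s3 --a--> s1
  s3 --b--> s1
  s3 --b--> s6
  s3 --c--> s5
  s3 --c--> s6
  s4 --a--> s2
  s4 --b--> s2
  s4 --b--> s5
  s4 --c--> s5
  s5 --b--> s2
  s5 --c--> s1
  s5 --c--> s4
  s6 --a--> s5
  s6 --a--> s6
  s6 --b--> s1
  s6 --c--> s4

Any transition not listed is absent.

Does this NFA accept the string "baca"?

Yes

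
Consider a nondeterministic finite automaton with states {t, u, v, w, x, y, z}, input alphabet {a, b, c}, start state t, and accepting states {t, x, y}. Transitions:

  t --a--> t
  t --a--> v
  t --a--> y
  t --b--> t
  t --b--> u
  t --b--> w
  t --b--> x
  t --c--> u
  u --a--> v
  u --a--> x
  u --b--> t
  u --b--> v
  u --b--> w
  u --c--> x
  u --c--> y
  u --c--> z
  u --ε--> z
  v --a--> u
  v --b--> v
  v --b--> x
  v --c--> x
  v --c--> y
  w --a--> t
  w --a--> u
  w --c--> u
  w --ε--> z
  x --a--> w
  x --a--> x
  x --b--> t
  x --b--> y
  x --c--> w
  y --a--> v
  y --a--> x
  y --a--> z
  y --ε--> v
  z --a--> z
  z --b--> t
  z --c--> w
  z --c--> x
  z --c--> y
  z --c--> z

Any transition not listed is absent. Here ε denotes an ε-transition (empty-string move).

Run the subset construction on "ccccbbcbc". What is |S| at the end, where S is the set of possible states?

Start in {t}.
Read 'c': {t} → {u, z}.
Read 'c': {u, z} → {v, w, x, y, z}.
Read 'c': {v, w, x, y, z} → {u, v, w, x, y, z}.
Read 'c': {u, v, w, x, y, z} → {u, v, w, x, y, z}.
Read 'b': {u, v, w, x, y, z} → {t, v, w, x, y, z}.
Read 'b': {t, v, w, x, y, z} → {t, u, v, w, x, y, z}.
Read 'c': {t, u, v, w, x, y, z} → {u, v, w, x, y, z}.
Read 'b': {u, v, w, x, y, z} → {t, v, w, x, y, z}.
Read 'c': {t, v, w, x, y, z} → {u, v, w, x, y, z}.
That set has 6 states.

6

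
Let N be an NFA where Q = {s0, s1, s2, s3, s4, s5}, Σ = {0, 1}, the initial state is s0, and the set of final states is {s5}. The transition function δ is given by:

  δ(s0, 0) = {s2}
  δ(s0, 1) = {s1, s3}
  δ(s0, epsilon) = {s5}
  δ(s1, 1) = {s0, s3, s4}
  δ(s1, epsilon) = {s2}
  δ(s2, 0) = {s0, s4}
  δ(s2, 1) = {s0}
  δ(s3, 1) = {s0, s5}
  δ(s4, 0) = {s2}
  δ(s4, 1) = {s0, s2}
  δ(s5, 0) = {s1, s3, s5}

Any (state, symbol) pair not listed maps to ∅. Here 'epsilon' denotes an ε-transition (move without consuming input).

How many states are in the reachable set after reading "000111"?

6

Start: ε-closure({s0}) = {s0, s5}.
Read '0': s0→{s2}, s5→{s1, s3, s5}; now {s1, s2, s3, s5}.
Read '0': s1→∅, s2→{s0, s4}, s3→∅, s5→{s1, s3, s5}; union {s0, s1, s3, s4, s5}; ε-closure = {s0, s1, s2, s3, s4, s5}.
Read '0': s0→{s2}, s1→∅, s2→{s0, s4}, s3→∅, s4→{s2}, s5→{s1, s3, s5}; now {s0, s1, s2, s3, s4, s5}.
Read '1': s0→{s1, s3}, s1→{s0, s3, s4}, s2→{s0}, s3→{s0, s5}, s4→{s0, s2}, s5→∅; now {s0, s1, s2, s3, s4, s5}.
Read '1': s0→{s1, s3}, s1→{s0, s3, s4}, s2→{s0}, s3→{s0, s5}, s4→{s0, s2}, s5→∅; now {s0, s1, s2, s3, s4, s5}.
Read '1': s0→{s1, s3}, s1→{s0, s3, s4}, s2→{s0}, s3→{s0, s5}, s4→{s0, s2}, s5→∅; now {s0, s1, s2, s3, s4, s5}.
That set has 6 states.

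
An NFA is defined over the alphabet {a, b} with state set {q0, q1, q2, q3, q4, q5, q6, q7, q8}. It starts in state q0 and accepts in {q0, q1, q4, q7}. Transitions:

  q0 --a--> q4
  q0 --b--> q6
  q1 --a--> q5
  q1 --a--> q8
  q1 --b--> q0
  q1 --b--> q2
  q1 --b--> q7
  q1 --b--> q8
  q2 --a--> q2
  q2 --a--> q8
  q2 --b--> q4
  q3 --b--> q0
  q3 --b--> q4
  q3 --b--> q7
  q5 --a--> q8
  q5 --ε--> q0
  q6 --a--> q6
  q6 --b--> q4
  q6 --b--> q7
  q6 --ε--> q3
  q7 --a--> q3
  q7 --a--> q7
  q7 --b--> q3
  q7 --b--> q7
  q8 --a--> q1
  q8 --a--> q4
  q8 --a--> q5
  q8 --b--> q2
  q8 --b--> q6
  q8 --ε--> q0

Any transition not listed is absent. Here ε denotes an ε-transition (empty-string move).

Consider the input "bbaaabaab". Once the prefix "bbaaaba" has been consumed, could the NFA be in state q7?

Start in {q0}.
Read 'b': q0→{q6}; union {q6}; ε-closure = {q3, q6}.
Read 'b': q3→{q0, q4, q7}, q6→{q4, q7}; now {q0, q4, q7}.
Read 'a': q0→{q4}, q4→∅, q7→{q3, q7}; now {q3, q4, q7}.
Read 'a': q3→∅, q4→∅, q7→{q3, q7}; now {q3, q7}.
Read 'a': q3→∅, q7→{q3, q7}; now {q3, q7}.
Read 'b': q3→{q0, q4, q7}, q7→{q3, q7}; now {q0, q3, q4, q7}.
Read 'a': q0→{q4}, q3→∅, q4→∅, q7→{q3, q7}; now {q3, q4, q7}.
State q7 is in {q3, q4, q7}.

Yes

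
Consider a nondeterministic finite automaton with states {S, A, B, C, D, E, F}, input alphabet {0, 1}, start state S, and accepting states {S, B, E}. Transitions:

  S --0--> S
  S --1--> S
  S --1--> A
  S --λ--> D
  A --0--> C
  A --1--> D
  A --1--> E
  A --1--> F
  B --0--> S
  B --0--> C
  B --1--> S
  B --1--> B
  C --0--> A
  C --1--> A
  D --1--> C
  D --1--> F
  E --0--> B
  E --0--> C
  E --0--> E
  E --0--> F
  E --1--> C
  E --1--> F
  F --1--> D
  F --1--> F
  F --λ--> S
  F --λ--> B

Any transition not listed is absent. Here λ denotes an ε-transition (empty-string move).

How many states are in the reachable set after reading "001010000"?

Start: ε-closure({S}) = {S, D}.
Read '0': S→{S}, D→∅; union {S}; ε-closure = {S, D}.
Read '0': S→{S}, D→∅; union {S}; ε-closure = {S, D}.
Read '1': S→{S, A}, D→{C, F}; union {S, A, C, F}; ε-closure = {S, A, B, C, D, F}.
Read '0': S→{S}, A→{C}, B→{S, C}, C→{A}, D→∅, F→∅; union {S, A, C}; ε-closure = {S, A, C, D}.
Read '1': S→{S, A}, A→{D, E, F}, C→{A}, D→{C, F}; union {S, A, C, D, E, F}; ε-closure = {S, A, B, C, D, E, F}.
Read '0': S→{S}, A→{C}, B→{S, C}, C→{A}, D→∅, E→{B, C, E, F}, F→∅; union {S, A, B, C, E, F}; ε-closure = {S, A, B, C, D, E, F}.
Read '0': S→{S}, A→{C}, B→{S, C}, C→{A}, D→∅, E→{B, C, E, F}, F→∅; union {S, A, B, C, E, F}; ε-closure = {S, A, B, C, D, E, F}.
Read '0': S→{S}, A→{C}, B→{S, C}, C→{A}, D→∅, E→{B, C, E, F}, F→∅; union {S, A, B, C, E, F}; ε-closure = {S, A, B, C, D, E, F}.
Read '0': S→{S}, A→{C}, B→{S, C}, C→{A}, D→∅, E→{B, C, E, F}, F→∅; union {S, A, B, C, E, F}; ε-closure = {S, A, B, C, D, E, F}.
That set has 7 states.

7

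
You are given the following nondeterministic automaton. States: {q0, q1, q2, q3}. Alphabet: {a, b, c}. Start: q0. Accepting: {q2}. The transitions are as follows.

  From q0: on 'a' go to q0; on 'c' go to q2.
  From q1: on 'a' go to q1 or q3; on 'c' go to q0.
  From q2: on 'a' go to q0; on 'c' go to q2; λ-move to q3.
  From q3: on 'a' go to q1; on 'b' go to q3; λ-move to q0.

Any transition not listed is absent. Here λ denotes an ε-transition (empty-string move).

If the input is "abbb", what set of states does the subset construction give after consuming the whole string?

Start in {q0}.
Read 'a': q0→{q0}; now {q0}.
Read 'b': q0→∅; now ∅.
The set is empty and remains empty for the remaining 2 symbols.

∅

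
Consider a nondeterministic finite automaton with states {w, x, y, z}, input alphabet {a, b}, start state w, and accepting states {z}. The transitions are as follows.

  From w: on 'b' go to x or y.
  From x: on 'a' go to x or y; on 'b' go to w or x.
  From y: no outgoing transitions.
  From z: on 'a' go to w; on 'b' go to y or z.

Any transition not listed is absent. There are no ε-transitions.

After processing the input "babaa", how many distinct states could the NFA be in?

Start in {w}.
Read 'b': w→{x, y}; now {x, y}.
Read 'a': x→{x, y}, y→∅; now {x, y}.
Read 'b': x→{w, x}, y→∅; now {w, x}.
Read 'a': w→∅, x→{x, y}; now {x, y}.
Read 'a': x→{x, y}, y→∅; now {x, y}.
That set has 2 states.

2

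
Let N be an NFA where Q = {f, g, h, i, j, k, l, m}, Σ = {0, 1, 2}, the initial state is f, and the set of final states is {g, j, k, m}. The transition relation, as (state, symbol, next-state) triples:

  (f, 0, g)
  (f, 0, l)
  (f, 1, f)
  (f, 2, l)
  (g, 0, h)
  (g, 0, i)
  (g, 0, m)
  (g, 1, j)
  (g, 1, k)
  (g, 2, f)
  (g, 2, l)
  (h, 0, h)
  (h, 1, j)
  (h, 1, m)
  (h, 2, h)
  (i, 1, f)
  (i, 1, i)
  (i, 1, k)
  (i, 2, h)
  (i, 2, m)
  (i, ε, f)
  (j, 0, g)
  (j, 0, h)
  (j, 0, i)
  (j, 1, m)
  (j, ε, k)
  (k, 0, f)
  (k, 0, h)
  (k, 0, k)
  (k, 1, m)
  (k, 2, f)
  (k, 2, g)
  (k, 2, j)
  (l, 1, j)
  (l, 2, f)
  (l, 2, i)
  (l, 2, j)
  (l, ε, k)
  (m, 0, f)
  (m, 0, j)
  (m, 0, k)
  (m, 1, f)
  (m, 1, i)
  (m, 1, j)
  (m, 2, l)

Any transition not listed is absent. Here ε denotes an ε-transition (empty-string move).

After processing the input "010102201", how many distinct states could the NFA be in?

5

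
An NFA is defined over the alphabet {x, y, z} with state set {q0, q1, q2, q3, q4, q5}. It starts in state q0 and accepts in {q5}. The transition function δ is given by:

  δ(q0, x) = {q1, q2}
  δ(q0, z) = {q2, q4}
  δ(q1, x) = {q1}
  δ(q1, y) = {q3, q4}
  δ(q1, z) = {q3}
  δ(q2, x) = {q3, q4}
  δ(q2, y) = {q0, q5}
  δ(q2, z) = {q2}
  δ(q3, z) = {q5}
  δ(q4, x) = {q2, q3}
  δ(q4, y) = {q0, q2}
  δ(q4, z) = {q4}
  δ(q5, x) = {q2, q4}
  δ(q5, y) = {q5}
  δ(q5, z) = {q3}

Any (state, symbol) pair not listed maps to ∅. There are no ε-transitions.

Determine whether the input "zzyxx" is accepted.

Start in {q0}.
Read 'z': q0→{q2, q4}; now {q2, q4}.
Read 'z': q2→{q2}, q4→{q4}; now {q2, q4}.
Read 'y': q2→{q0, q5}, q4→{q0, q2}; now {q0, q2, q5}.
Read 'x': q0→{q1, q2}, q2→{q3, q4}, q5→{q2, q4}; now {q1, q2, q3, q4}.
Read 'x': q1→{q1}, q2→{q3, q4}, q3→∅, q4→{q2, q3}; now {q1, q2, q3, q4}.
The final set {q1, q2, q3, q4} contains no accepting state.

No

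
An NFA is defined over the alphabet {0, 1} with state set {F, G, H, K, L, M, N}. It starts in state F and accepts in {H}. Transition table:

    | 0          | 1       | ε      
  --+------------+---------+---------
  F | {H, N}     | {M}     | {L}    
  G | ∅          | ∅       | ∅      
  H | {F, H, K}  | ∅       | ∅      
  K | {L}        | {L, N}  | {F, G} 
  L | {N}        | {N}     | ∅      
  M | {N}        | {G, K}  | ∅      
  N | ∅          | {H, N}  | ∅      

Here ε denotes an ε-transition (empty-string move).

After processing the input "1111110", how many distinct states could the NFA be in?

6

Start: ε-closure({F}) = {F, L}.
Read '1': {F, L} → {M, N}.
Read '1': {M, N} → {F, G, H, K, L, N}.
Read '1': {F, G, H, K, L, N} → {H, L, M, N}.
Read '1': {H, L, M, N} → {F, G, H, K, L, N}.
Read '1': {F, G, H, K, L, N} → {H, L, M, N}.
Read '1': {H, L, M, N} → {F, G, H, K, L, N}.
Read '0': {F, G, H, K, L, N} → {F, G, H, K, L, N}.
That set has 6 states.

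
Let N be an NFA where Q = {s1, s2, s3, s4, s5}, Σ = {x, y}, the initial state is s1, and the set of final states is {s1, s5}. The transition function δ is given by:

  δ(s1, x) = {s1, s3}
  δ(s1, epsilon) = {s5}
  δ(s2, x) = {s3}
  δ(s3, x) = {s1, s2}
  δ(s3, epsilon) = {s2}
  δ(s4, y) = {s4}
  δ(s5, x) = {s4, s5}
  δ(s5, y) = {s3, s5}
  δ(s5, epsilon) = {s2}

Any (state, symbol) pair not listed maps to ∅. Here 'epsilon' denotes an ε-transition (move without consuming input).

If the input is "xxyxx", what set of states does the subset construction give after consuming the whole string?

{s1, s2, s3, s4, s5}

Start: ε-closure({s1}) = {s1, s2, s5}.
Read 'x': s1→{s1, s3}, s2→{s3}, s5→{s4, s5}; union {s1, s3, s4, s5}; ε-closure = {s1, s2, s3, s4, s5}.
Read 'x': s1→{s1, s3}, s2→{s3}, s3→{s1, s2}, s4→∅, s5→{s4, s5}; now {s1, s2, s3, s4, s5}.
Read 'y': s1→∅, s2→∅, s3→∅, s4→{s4}, s5→{s3, s5}; union {s3, s4, s5}; ε-closure = {s2, s3, s4, s5}.
Read 'x': s2→{s3}, s3→{s1, s2}, s4→∅, s5→{s4, s5}; now {s1, s2, s3, s4, s5}.
Read 'x': s1→{s1, s3}, s2→{s3}, s3→{s1, s2}, s4→∅, s5→{s4, s5}; now {s1, s2, s3, s4, s5}.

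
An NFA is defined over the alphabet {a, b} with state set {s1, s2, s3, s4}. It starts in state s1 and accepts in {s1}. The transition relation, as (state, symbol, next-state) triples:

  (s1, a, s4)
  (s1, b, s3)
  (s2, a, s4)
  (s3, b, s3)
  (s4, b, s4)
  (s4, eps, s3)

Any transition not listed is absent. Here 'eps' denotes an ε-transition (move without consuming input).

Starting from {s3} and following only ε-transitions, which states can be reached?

{s3}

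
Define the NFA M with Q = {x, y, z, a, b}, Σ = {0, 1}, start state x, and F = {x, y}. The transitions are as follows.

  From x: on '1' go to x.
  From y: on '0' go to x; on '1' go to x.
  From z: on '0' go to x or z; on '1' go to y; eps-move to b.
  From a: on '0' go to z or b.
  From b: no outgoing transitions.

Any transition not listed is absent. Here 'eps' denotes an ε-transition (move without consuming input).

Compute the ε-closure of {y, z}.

Begin with {y, z}.
ε-move z → b; add b.

{y, z, b}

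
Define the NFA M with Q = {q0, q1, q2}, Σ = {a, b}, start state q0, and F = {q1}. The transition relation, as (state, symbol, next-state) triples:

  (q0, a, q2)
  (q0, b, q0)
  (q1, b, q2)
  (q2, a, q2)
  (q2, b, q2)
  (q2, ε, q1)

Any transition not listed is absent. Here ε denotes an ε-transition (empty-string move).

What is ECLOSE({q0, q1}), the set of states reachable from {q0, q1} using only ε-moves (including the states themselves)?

Begin with {q0, q1}.
No ε-moves leave this set, so the closure equals the set itself.

{q0, q1}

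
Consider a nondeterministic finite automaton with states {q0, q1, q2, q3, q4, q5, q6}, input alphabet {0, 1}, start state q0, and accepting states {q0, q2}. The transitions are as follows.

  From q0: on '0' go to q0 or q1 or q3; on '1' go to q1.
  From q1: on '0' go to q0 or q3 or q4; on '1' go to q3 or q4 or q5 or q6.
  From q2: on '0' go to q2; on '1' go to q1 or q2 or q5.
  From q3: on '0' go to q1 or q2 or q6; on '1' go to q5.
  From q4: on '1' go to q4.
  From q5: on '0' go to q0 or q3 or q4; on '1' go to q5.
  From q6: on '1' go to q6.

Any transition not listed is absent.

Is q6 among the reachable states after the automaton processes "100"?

Yes

Start in {q0}.
Read '1': {q0} → {q1}.
Read '0': {q1} → {q0, q3, q4}.
Read '0': {q0, q3, q4} → {q0, q1, q2, q3, q6}.
State q6 is in {q0, q1, q2, q3, q6}.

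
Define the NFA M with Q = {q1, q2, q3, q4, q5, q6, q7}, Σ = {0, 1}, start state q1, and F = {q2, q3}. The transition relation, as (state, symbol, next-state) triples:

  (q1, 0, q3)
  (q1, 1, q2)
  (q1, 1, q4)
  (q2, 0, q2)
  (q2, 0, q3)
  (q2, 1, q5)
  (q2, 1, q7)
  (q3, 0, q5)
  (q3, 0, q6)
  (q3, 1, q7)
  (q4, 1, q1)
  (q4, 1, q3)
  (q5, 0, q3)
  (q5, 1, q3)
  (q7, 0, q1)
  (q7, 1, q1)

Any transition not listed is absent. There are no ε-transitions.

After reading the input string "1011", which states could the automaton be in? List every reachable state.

Start in {q1}.
Read '1': q1→{q2, q4}; now {q2, q4}.
Read '0': q2→{q2, q3}, q4→∅; now {q2, q3}.
Read '1': q2→{q5, q7}, q3→{q7}; now {q5, q7}.
Read '1': q5→{q3}, q7→{q1}; now {q1, q3}.

{q1, q3}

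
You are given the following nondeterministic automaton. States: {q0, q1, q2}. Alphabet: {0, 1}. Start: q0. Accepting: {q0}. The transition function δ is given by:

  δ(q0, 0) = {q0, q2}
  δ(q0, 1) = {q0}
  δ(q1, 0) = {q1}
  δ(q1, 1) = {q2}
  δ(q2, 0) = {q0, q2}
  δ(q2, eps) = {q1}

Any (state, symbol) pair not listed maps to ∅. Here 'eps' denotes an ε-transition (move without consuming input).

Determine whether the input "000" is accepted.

Start in {q0}.
Read '0': {q0} → {q0, q1, q2}.
Read '0': {q0, q1, q2} → {q0, q1, q2}.
Read '0': {q0, q1, q2} → {q0, q1, q2}.
The final set {q0, q1, q2} contains the accepting state q0.

Yes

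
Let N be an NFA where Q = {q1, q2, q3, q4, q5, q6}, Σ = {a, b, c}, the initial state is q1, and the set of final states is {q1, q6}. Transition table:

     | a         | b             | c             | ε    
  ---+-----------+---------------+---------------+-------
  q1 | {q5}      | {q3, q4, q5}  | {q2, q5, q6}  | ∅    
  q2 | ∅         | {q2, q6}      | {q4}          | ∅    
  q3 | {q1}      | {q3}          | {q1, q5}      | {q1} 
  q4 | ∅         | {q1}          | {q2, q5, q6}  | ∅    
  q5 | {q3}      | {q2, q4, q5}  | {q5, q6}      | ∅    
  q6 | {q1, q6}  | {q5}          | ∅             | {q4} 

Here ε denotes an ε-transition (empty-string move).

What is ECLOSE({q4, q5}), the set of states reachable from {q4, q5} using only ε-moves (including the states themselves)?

{q4, q5}

Begin with {q4, q5}.
No ε-moves leave this set, so the closure equals the set itself.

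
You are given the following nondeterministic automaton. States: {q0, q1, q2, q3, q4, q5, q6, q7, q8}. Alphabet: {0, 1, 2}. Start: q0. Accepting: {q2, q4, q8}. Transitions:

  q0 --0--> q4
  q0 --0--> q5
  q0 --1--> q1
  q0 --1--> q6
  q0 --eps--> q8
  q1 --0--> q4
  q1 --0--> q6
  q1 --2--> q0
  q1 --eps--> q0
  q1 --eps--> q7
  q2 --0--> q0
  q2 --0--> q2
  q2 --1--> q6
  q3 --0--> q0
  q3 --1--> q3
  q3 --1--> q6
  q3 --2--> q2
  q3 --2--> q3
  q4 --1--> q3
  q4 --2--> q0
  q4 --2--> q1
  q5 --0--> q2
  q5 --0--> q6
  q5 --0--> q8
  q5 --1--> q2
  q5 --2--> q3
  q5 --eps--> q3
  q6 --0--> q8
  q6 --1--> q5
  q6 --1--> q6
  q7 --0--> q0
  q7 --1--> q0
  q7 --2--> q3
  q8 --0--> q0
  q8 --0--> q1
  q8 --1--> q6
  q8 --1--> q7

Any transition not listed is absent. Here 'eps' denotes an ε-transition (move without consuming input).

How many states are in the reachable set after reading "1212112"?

Start: ε-closure({q0}) = {q0, q8}.
Read '1': {q0, q8} → {q0, q1, q6, q7, q8}.
Read '2': {q0, q1, q6, q7, q8} → {q0, q3, q8}.
Read '1': {q0, q3, q8} → {q0, q1, q3, q6, q7, q8}.
Read '2': {q0, q1, q3, q6, q7, q8} → {q0, q2, q3, q8}.
Read '1': {q0, q2, q3, q8} → {q0, q1, q3, q6, q7, q8}.
Read '1': {q0, q1, q3, q6, q7, q8} → {q0, q1, q3, q5, q6, q7, q8}.
Read '2': {q0, q1, q3, q5, q6, q7, q8} → {q0, q2, q3, q8}.
That set has 4 states.

4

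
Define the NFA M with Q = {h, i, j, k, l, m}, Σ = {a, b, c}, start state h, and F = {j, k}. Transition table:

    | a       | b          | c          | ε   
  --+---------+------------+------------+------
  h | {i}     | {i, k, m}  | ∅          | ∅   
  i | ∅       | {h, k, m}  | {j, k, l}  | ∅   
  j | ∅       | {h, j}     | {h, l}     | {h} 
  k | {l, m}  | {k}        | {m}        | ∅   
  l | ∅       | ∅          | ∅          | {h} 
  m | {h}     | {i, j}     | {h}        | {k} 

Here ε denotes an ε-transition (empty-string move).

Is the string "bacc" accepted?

Start in {h}.
Read 'b': {h} → {i, k, m}.
Read 'a': {i, k, m} → {h, k, l, m}.
Read 'c': {h, k, l, m} → {h, k, m}.
Read 'c': {h, k, m} → {h, k, m}.
The final set {h, k, m} contains the accepting state k.

Yes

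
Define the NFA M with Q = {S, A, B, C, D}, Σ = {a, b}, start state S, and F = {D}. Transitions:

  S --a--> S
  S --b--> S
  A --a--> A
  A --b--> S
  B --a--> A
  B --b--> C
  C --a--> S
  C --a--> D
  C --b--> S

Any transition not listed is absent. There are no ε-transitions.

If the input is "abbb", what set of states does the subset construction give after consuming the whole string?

{S}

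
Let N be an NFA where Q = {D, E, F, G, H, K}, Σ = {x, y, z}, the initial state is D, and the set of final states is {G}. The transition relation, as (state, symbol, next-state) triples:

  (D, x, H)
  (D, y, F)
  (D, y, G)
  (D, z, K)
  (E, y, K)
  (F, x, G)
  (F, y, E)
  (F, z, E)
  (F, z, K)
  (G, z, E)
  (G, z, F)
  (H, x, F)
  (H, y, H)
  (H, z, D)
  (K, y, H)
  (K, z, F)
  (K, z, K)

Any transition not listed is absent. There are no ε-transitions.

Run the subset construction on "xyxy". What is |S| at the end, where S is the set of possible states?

1

Start in {D}.
Read 'x': {D} → {H}.
Read 'y': {H} → {H}.
Read 'x': {H} → {F}.
Read 'y': {F} → {E}.
That set has 1 state.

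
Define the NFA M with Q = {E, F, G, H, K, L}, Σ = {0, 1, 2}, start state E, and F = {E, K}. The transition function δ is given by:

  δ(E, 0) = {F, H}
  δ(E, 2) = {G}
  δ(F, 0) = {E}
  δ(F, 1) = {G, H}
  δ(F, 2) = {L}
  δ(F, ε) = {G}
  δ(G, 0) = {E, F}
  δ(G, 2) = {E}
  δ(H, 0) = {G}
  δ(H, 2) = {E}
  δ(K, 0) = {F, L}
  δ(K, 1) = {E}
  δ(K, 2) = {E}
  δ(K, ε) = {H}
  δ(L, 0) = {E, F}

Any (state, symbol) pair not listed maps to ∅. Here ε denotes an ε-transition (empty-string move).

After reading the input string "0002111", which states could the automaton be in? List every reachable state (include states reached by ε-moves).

Start in {E}.
Read '0': {E} → {F, G, H}.
Read '0': {F, G, H} → {E, F, G}.
Read '0': {E, F, G} → {E, F, G, H}.
Read '2': {E, F, G, H} → {E, G, L}.
Read '1': {E, G, L} → ∅.
The set is empty and remains empty for the remaining 2 symbols.

∅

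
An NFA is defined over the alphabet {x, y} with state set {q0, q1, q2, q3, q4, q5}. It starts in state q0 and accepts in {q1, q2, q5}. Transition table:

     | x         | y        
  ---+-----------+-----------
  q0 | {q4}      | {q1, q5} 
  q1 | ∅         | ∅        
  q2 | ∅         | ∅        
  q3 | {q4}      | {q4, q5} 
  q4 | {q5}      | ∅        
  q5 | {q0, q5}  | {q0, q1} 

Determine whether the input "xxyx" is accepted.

Start in {q0}.
Read 'x': q0→{q4}; now {q4}.
Read 'x': q4→{q5}; now {q5}.
Read 'y': q5→{q0, q1}; now {q0, q1}.
Read 'x': q0→{q4}, q1→∅; now {q4}.
The final set {q4} contains no accepting state.

No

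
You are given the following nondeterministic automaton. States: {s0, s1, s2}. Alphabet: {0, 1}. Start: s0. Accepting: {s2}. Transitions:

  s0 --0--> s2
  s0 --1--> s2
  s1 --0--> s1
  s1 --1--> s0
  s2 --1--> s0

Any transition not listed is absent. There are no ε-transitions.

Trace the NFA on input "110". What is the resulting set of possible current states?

{s2}

Start in {s0}.
Read '1': {s0} → {s2}.
Read '1': {s2} → {s0}.
Read '0': {s0} → {s2}.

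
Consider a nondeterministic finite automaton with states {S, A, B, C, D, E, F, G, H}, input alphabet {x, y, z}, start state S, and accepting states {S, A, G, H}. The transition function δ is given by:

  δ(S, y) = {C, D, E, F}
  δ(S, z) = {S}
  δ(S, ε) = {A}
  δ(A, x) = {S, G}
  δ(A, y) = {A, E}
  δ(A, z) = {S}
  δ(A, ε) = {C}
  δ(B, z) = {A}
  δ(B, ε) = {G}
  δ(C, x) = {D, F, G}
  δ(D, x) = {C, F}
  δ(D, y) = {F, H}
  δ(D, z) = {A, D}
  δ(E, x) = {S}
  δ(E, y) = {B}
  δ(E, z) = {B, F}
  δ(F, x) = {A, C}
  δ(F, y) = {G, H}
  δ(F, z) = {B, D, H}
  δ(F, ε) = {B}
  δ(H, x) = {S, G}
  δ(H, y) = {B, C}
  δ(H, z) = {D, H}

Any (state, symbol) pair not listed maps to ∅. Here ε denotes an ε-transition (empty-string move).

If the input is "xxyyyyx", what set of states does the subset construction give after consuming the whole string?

{S, A, B, C, D, F, G}

Start: ε-closure({S}) = {S, A, C}.
Read 'x': {S, A, C} → {S, A, B, C, D, F, G}.
Read 'x': {S, A, B, C, D, F, G} → {S, A, B, C, D, F, G}.
Read 'y': {S, A, B, C, D, F, G} → {A, B, C, D, E, F, G, H}.
Read 'y': {A, B, C, D, E, F, G, H} → {A, B, C, E, F, G, H}.
Read 'y': {A, B, C, E, F, G, H} → {A, B, C, E, G, H}.
Read 'y': {A, B, C, E, G, H} → {A, B, C, E, G}.
Read 'x': {A, B, C, E, G} → {S, A, B, C, D, F, G}.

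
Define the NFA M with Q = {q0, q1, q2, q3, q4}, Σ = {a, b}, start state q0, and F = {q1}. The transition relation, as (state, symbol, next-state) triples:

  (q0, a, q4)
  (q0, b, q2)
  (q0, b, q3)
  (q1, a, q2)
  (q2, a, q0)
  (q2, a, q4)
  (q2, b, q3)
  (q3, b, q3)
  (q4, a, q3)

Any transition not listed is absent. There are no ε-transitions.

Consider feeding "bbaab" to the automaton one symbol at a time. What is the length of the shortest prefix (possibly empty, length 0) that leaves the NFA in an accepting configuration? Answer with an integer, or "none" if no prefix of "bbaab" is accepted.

none

Start in {q0}.
Read 'b': {q0} → {q2, q3}.
Read 'b': {q2, q3} → {q3}.
Read 'a': {q3} → ∅.
The set is empty and remains empty for the remaining 2 symbols.
No reachable set along the way intersects F.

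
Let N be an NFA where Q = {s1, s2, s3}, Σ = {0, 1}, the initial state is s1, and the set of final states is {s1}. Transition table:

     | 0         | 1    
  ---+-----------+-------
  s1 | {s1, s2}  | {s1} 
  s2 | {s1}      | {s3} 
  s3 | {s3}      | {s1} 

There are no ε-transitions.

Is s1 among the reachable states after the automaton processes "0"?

Start in {s1}.
Read '0': {s1} → {s1, s2}.
State s1 is in {s1, s2}.

Yes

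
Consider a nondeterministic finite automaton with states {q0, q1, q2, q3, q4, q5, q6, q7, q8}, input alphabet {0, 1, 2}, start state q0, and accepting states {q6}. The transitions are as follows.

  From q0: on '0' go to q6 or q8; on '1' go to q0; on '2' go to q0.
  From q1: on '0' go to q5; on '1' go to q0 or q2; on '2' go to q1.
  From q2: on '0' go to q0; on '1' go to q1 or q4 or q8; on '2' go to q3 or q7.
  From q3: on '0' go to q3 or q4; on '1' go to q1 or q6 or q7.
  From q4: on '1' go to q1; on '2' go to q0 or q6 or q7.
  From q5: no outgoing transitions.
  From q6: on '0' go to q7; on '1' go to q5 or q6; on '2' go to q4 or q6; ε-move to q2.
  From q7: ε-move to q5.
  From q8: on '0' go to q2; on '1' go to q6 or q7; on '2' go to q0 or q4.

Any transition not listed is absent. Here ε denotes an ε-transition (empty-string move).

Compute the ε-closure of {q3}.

{q3}

Begin with {q3}.
No ε-moves leave this set, so the closure equals the set itself.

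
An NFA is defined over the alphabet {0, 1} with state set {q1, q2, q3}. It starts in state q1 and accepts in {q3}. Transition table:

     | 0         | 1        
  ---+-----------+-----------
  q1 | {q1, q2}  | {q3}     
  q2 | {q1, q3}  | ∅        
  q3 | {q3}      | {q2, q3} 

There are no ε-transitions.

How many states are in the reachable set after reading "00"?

Start in {q1}.
Read '0': {q1} → {q1, q2}.
Read '0': {q1, q2} → {q1, q2, q3}.
That set has 3 states.

3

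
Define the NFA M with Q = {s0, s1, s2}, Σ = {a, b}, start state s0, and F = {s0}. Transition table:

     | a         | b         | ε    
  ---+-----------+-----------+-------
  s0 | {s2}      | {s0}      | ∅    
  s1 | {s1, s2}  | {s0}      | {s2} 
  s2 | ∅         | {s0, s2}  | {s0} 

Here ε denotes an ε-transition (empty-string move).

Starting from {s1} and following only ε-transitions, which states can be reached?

{s0, s1, s2}

Begin with {s1}.
ε-move s1 → s2; add s2.
ε-move s2 → s0; add s0.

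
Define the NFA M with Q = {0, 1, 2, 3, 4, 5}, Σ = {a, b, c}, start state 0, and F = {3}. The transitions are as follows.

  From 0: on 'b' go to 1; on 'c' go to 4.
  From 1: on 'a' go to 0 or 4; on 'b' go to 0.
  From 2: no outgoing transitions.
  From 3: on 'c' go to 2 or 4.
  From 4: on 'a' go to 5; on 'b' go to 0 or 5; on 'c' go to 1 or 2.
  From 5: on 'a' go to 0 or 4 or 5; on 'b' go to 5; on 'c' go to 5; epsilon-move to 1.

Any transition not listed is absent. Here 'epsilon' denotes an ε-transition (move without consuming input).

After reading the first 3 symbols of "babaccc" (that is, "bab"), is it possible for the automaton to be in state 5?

Start in {0}.
Read 'b': {0} → {1}.
Read 'a': {1} → {0, 4}.
Read 'b': {0, 4} → {0, 1, 5}.
State 5 is in {0, 1, 5}.

Yes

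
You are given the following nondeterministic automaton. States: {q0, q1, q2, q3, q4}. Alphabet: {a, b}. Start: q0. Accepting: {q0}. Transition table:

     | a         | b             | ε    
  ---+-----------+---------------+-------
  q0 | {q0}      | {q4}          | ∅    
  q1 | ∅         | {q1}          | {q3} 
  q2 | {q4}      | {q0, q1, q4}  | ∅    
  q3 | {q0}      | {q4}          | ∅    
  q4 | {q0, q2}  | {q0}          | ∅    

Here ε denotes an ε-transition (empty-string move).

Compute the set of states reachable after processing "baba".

Start in {q0}.
Read 'b': q0→{q4}; now {q4}.
Read 'a': q4→{q0, q2}; now {q0, q2}.
Read 'b': q0→{q4}, q2→{q0, q1, q4}; union {q0, q1, q4}; ε-closure = {q0, q1, q3, q4}.
Read 'a': q0→{q0}, q1→∅, q3→{q0}, q4→{q0, q2}; now {q0, q2}.

{q0, q2}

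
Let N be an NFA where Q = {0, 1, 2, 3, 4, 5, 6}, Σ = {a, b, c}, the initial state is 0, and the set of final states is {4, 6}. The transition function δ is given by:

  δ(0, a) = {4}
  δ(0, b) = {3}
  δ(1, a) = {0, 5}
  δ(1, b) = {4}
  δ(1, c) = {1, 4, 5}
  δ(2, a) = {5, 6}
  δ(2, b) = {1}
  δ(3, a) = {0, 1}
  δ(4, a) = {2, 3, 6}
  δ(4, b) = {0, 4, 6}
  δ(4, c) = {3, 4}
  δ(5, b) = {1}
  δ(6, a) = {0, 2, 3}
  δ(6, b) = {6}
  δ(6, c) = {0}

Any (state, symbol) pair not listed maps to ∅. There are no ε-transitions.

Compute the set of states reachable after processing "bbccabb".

∅

Start in {0}.
Read 'b': {0} → {3}.
Read 'b': {3} → ∅.
The set is empty and remains empty for the remaining 5 symbols.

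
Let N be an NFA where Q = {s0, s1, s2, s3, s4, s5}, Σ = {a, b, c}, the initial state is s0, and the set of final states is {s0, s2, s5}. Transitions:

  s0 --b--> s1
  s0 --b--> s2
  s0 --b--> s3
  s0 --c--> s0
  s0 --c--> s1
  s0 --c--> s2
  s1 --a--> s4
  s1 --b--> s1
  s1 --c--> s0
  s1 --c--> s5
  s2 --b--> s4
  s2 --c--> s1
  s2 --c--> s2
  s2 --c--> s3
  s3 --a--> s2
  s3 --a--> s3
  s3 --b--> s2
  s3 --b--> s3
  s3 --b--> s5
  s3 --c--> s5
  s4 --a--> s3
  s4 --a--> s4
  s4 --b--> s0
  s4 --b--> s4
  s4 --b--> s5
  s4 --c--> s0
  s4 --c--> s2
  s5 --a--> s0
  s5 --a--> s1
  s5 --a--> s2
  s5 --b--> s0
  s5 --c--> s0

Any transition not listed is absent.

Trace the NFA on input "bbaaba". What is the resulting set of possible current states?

{s0, s1, s2, s3, s4}

Start in {s0}.
Read 'b': s0→{s1, s2, s3}; now {s1, s2, s3}.
Read 'b': s1→{s1}, s2→{s4}, s3→{s2, s3, s5}; now {s1, s2, s3, s4, s5}.
Read 'a': s1→{s4}, s2→∅, s3→{s2, s3}, s4→{s3, s4}, s5→{s0, s1, s2}; now {s0, s1, s2, s3, s4}.
Read 'a': s0→∅, s1→{s4}, s2→∅, s3→{s2, s3}, s4→{s3, s4}; now {s2, s3, s4}.
Read 'b': s2→{s4}, s3→{s2, s3, s5}, s4→{s0, s4, s5}; now {s0, s2, s3, s4, s5}.
Read 'a': s0→∅, s2→∅, s3→{s2, s3}, s4→{s3, s4}, s5→{s0, s1, s2}; now {s0, s1, s2, s3, s4}.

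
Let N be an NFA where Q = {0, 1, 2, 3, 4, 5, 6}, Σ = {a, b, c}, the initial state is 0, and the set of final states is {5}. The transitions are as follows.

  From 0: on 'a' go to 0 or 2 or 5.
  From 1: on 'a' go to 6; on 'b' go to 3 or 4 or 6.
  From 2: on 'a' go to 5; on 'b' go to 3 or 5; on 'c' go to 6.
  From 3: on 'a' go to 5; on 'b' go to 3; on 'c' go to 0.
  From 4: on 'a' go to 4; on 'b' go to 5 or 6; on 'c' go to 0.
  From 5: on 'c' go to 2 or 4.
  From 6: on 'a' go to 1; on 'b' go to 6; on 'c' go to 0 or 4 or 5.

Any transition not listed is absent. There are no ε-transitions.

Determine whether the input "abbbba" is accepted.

Start in {0}.
Read 'a': 0→{0, 2, 5}; now {0, 2, 5}.
Read 'b': 0→∅, 2→{3, 5}, 5→∅; now {3, 5}.
Read 'b': 3→{3}, 5→∅; now {3}.
Read 'b': 3→{3}; now {3}.
Read 'b': 3→{3}; now {3}.
Read 'a': 3→{5}; now {5}.
The final set {5} contains the accepting state 5.

Yes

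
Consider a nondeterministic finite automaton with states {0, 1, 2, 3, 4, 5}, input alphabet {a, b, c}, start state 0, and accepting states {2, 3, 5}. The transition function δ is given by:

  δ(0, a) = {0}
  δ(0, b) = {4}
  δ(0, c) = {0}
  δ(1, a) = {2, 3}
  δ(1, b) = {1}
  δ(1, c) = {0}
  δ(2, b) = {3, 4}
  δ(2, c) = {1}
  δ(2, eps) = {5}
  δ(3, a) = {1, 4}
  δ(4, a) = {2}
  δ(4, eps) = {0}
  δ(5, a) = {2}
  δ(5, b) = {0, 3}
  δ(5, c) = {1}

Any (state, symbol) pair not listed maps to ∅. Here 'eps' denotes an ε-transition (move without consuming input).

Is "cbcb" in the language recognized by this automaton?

Start in {0}.
Read 'c': {0} → {0}.
Read 'b': {0} → {0, 4}.
Read 'c': {0, 4} → {0}.
Read 'b': {0} → {0, 4}.
The final set {0, 4} contains no accepting state.

No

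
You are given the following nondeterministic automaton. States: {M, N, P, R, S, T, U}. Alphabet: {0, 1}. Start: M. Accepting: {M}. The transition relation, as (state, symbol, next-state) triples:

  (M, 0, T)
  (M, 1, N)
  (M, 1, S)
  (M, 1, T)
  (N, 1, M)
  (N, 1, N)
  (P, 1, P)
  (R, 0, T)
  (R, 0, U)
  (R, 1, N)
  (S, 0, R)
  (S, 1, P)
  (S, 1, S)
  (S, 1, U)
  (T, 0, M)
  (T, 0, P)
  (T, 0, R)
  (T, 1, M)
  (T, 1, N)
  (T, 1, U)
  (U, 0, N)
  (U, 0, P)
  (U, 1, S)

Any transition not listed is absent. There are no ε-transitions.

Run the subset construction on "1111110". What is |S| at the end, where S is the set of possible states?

5

Start in {M}.
Read '1': M→{N, S, T}; now {N, S, T}.
Read '1': N→{M, N}, S→{P, S, U}, T→{M, N, U}; now {M, N, P, S, U}.
Read '1': M→{N, S, T}, N→{M, N}, P→{P}, S→{P, S, U}, U→{S}; now {M, N, P, S, T, U}.
Read '1': M→{N, S, T}, N→{M, N}, P→{P}, S→{P, S, U}, T→{M, N, U}, U→{S}; now {M, N, P, S, T, U}.
Read '1': M→{N, S, T}, N→{M, N}, P→{P}, S→{P, S, U}, T→{M, N, U}, U→{S}; now {M, N, P, S, T, U}.
Read '1': M→{N, S, T}, N→{M, N}, P→{P}, S→{P, S, U}, T→{M, N, U}, U→{S}; now {M, N, P, S, T, U}.
Read '0': M→{T}, N→∅, P→∅, S→{R}, T→{M, P, R}, U→{N, P}; now {M, N, P, R, T}.
That set has 5 states.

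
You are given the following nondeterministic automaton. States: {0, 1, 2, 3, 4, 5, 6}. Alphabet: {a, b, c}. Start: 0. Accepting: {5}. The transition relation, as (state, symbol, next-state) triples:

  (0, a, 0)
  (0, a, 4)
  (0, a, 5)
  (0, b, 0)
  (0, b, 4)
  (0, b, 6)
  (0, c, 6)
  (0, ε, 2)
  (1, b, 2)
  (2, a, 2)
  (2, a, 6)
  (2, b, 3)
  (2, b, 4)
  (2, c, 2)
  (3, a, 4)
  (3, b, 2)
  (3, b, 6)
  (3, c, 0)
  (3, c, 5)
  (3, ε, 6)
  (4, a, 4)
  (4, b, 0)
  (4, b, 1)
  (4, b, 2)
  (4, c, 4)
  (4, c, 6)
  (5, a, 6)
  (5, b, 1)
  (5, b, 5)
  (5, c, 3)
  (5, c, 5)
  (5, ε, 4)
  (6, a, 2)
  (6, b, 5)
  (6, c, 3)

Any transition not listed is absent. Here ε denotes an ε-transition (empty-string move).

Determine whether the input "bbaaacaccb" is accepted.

Start: ε-closure({0}) = {0, 2}.
Read 'b': {0, 2} → {0, 2, 3, 4, 6}.
Read 'b': {0, 2, 3, 4, 6} → {0, 1, 2, 3, 4, 5, 6}.
Read 'a': {0, 1, 2, 3, 4, 5, 6} → {0, 2, 4, 5, 6}.
Read 'a': {0, 2, 4, 5, 6} → {0, 2, 4, 5, 6}.
Read 'a': {0, 2, 4, 5, 6} → {0, 2, 4, 5, 6}.
Read 'c': {0, 2, 4, 5, 6} → {2, 3, 4, 5, 6}.
Read 'a': {2, 3, 4, 5, 6} → {2, 4, 6}.
Read 'c': {2, 4, 6} → {2, 3, 4, 6}.
Read 'c': {2, 3, 4, 6} → {0, 2, 3, 4, 5, 6}.
Read 'b': {0, 2, 3, 4, 5, 6} → {0, 1, 2, 3, 4, 5, 6}.
The final set {0, 1, 2, 3, 4, 5, 6} contains the accepting state 5.

Yes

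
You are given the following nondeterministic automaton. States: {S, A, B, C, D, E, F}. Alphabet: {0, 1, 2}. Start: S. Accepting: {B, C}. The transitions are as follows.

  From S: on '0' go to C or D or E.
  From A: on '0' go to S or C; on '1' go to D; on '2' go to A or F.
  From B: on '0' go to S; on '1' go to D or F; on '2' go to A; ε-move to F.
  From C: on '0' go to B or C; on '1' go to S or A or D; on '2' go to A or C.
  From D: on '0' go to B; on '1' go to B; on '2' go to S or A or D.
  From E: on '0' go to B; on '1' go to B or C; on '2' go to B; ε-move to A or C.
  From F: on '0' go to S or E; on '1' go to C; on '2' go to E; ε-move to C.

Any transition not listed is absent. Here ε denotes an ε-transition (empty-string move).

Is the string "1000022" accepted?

No

Start in {S}.
Read '1': {S} → ∅.
The set is empty and remains empty for the remaining 6 symbols.
The final set ∅ contains no accepting state.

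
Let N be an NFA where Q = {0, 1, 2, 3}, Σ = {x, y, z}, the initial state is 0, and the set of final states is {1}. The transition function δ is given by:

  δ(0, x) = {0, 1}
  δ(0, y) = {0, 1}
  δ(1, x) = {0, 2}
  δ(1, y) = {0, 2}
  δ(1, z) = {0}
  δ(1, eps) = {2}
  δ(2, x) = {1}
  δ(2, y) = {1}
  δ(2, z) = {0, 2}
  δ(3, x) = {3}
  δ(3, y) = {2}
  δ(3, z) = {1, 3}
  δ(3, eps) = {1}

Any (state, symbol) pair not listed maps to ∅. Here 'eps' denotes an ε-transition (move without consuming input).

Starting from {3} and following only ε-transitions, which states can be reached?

Begin with {3}.
ε-move 3 → 1; add 1.
ε-move 1 → 2; add 2.

{1, 2, 3}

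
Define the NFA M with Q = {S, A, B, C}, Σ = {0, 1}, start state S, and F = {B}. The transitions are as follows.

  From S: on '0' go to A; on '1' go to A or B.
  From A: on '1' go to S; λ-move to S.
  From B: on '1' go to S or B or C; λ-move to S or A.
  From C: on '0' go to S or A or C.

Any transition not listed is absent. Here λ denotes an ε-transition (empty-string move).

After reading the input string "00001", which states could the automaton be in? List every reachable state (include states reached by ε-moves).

{S, A, B}

Start in {S}.
Read '0': {S} → {S, A}.
Read '0': {S, A} → {S, A}.
Read '0': {S, A} → {S, A}.
Read '0': {S, A} → {S, A}.
Read '1': {S, A} → {S, A, B}.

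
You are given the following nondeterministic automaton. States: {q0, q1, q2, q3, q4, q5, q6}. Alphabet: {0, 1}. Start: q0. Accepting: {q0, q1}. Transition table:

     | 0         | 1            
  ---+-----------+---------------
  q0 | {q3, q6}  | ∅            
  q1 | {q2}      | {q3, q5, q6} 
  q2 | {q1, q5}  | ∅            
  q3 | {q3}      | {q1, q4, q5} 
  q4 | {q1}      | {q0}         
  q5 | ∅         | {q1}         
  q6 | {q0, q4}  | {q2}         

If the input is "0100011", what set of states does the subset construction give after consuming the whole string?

Start in {q0}.
Read '0': q0→{q3, q6}; now {q3, q6}.
Read '1': q3→{q1, q4, q5}, q6→{q2}; now {q1, q2, q4, q5}.
Read '0': q1→{q2}, q2→{q1, q5}, q4→{q1}, q5→∅; now {q1, q2, q5}.
Read '0': q1→{q2}, q2→{q1, q5}, q5→∅; now {q1, q2, q5}.
Read '0': q1→{q2}, q2→{q1, q5}, q5→∅; now {q1, q2, q5}.
Read '1': q1→{q3, q5, q6}, q2→∅, q5→{q1}; now {q1, q3, q5, q6}.
Read '1': q1→{q3, q5, q6}, q3→{q1, q4, q5}, q5→{q1}, q6→{q2}; now {q1, q2, q3, q4, q5, q6}.

{q1, q2, q3, q4, q5, q6}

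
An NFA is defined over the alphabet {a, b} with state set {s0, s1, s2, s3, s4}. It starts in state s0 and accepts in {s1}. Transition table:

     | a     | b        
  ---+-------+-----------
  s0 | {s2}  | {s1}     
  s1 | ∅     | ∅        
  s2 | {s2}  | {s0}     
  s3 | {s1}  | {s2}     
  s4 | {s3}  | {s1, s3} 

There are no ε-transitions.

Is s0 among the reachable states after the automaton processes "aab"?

Yes

Start in {s0}.
Read 'a': s0→{s2}; now {s2}.
Read 'a': s2→{s2}; now {s2}.
Read 'b': s2→{s0}; now {s0}.
State s0 is in {s0}.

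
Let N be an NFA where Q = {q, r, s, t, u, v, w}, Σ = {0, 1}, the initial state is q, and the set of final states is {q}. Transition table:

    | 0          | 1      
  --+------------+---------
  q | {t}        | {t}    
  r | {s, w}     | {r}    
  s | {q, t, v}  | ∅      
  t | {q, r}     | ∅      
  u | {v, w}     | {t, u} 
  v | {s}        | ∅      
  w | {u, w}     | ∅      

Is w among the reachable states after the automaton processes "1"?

Start in {q}.
Read '1': {q} → {t}.
State w is not in {t}.

No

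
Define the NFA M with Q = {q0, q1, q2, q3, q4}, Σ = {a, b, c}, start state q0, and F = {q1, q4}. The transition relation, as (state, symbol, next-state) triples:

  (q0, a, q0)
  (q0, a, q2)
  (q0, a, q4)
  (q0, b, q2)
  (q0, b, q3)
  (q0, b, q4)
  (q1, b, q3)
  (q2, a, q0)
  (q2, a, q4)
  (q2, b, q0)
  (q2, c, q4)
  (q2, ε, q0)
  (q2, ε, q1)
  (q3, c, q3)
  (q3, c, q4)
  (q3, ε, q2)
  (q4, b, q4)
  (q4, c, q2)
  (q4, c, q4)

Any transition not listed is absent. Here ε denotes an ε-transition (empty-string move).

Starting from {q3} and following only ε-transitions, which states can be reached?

{q0, q1, q2, q3}

Begin with {q3}.
ε-move q3 → q2; add q2.
ε-move q2 → q0; add q0.
ε-move q2 → q1; add q1.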